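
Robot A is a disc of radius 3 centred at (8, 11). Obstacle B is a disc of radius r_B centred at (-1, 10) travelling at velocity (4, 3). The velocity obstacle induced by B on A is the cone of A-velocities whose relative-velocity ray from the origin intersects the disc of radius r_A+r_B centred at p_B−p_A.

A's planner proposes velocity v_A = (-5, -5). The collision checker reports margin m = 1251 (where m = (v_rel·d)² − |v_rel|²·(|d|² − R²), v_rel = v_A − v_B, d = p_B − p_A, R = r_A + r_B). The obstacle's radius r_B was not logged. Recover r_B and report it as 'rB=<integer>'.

m = 1251
d = (-9, -1);  v_rel = (-9, -8),  |v_rel|² = 145
v_rel×d = (-9)·(-1) − (-8)·(-9) = -63
since m = R²·145 − (-63)²:  R² = (3969 + 1251) / 145 = 36
R = √36 = 6  ⇒  r_B = 6 − 3 = 3

rB=3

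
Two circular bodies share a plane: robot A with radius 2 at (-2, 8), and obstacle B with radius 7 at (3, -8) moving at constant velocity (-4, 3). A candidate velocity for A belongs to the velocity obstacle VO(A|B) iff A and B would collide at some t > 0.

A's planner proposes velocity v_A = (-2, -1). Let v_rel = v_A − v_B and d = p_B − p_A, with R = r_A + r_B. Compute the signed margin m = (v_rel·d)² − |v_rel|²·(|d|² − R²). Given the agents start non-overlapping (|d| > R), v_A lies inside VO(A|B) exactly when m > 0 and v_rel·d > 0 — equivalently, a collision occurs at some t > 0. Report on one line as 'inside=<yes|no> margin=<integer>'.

d = (5, -16),  |d|² = 281;  R = 2+7 = 9,  c = 281−9² = 200
v_rel = (2, -4),  |v_rel|² = 20;  v_rel·d = (2)·(5) + (-4)·(-16) = 74
20·t² − 148·t + 200 = 0  ⇒  m = 74² − 20·200 = 1476
m = 1476 > 0,  v_rel·d = 74 > 0  ⇒  inside

inside=yes margin=1476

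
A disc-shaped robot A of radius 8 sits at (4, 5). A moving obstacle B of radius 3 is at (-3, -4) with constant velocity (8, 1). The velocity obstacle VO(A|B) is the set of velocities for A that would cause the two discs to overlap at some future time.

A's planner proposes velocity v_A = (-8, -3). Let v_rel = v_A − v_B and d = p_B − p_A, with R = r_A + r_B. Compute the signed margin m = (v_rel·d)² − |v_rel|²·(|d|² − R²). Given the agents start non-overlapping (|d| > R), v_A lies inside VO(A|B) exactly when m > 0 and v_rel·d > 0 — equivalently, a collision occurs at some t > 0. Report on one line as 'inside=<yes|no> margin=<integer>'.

d = (-7, -9),  |d|² = 130;  R = 8+3 = 11,  c = 130−11² = 9
v_rel = (-16, -4),  |v_rel|² = 272;  v_rel·d = (-16)·(-7) + (-4)·(-9) = 148
272·t² − 296·t + 9 = 0  ⇒  m = 148² − 272·9 = 19456
m = 19456 > 0,  v_rel·d = 148 > 0  ⇒  inside

inside=yes margin=19456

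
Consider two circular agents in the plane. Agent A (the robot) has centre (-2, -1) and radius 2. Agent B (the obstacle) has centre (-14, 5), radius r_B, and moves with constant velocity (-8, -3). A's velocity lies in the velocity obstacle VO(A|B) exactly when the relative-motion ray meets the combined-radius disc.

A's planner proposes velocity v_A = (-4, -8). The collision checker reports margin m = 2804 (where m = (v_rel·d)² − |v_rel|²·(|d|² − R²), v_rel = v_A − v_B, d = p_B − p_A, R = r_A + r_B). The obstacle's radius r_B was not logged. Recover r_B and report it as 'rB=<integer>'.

m = 2804
d = (-12, 6);  v_rel = (4, -5),  |v_rel|² = 41
v_rel×d = (4)·(6) − (-5)·(-12) = -36
since m = R²·41 − (-36)²:  R² = (1296 + 2804) / 41 = 100
R = √100 = 10  ⇒  r_B = 10 − 2 = 8

rB=8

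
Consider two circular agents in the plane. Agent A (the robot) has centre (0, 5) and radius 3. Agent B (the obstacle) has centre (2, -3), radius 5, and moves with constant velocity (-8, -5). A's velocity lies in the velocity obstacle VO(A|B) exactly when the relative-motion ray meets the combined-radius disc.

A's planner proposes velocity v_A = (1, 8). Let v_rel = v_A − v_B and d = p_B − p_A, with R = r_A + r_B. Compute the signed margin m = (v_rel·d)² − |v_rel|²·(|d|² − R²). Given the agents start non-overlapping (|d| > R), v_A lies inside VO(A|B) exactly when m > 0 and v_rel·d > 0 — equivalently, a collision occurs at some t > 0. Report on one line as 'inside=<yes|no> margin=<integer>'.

d = (2, -8),  |d|² = 68;  R = 3+5 = 8,  c = 68−8² = 4
v_rel = (9, 13),  |v_rel|² = 250;  v_rel·d = (9)·(2) + (13)·(-8) = -86
250·t² + 172·t + 4 = 0  ⇒  m = (-86)² − 250·4 = 6396
m = 6396 > 0,  v_rel·d = -86 < 0  ⇒  outside

inside=no margin=6396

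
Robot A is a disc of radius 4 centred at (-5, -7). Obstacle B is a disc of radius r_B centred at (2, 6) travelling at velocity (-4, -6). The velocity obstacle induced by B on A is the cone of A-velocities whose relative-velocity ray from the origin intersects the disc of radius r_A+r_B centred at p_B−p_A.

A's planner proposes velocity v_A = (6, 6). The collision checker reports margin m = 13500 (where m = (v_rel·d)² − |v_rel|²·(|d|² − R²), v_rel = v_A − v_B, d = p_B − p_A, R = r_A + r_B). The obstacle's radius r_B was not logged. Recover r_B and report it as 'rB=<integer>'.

m = 13500
d = (7, 13);  v_rel = (10, 12),  |v_rel|² = 244
v_rel×d = (10)·(13) − (12)·(7) = 46
since m = R²·244 − 46²:  R² = (2116 + 13500) / 244 = 64
R = √64 = 8  ⇒  r_B = 8 − 4 = 4

rB=4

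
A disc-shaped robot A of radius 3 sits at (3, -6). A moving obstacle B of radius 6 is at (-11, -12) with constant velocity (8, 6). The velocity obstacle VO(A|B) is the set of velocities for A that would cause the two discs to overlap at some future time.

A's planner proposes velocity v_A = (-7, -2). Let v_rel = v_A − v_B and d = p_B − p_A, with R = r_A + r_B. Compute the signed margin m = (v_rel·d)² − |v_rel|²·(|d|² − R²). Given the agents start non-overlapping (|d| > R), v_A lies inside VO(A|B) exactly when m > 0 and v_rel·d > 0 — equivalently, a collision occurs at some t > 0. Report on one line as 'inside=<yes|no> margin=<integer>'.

d = (-14, -6),  |d|² = 232;  R = 3+6 = 9,  c = 232−9² = 151
v_rel = (-15, -8),  |v_rel|² = 289;  v_rel·d = (-15)·(-14) + (-8)·(-6) = 258
289·t² − 516·t + 151 = 0  ⇒  m = 258² − 289·151 = 22925
m = 22925 > 0,  v_rel·d = 258 > 0  ⇒  inside

inside=yes margin=22925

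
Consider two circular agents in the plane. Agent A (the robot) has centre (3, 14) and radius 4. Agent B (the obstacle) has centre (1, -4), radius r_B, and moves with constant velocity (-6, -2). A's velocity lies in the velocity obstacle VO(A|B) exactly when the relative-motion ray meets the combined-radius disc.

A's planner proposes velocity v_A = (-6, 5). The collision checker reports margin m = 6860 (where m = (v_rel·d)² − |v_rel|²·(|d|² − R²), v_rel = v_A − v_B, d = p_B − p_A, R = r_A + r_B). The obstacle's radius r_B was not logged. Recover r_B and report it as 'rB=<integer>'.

m = 6860
d = (-2, -18);  v_rel = (0, 7),  |v_rel|² = 49
v_rel×d = (0)·(-18) − (7)·(-2) = 14
since m = R²·49 − 14²:  R² = (196 + 6860) / 49 = 144
R = √144 = 12  ⇒  r_B = 12 − 4 = 8

rB=8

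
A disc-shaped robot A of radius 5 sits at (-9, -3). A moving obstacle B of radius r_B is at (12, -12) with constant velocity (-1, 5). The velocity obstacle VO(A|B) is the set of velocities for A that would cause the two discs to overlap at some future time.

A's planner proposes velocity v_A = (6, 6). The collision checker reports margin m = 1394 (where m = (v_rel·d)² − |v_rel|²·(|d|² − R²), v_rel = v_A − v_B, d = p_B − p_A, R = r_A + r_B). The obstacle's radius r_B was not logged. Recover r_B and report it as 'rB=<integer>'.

m = 1394
d = (21, -9);  v_rel = (7, 1),  |v_rel|² = 50
v_rel×d = (7)·(-9) − (1)·(21) = -84
since m = R²·50 − (-84)²:  R² = (7056 + 1394) / 50 = 169
R = √169 = 13  ⇒  r_B = 13 − 5 = 8

rB=8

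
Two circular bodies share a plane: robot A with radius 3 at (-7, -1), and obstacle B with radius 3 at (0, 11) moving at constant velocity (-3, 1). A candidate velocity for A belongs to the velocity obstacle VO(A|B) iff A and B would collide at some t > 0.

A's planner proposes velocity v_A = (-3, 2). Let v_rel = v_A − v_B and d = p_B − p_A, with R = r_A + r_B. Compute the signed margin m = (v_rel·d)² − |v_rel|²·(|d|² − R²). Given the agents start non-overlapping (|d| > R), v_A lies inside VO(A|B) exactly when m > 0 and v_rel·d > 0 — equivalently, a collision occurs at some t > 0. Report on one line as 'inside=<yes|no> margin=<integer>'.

d = (7, 12),  |d|² = 193;  R = 3+3 = 6,  c = 193−6² = 157
v_rel = (0, 1),  |v_rel|² = 1;  v_rel·d = (0)·(7) + (1)·(12) = 12
1·t² − 24·t + 157 = 0  ⇒  m = 12² − 1·157 = -13
m = -13 < 0,  v_rel·d = 12 > 0  ⇒  outside

inside=no margin=-13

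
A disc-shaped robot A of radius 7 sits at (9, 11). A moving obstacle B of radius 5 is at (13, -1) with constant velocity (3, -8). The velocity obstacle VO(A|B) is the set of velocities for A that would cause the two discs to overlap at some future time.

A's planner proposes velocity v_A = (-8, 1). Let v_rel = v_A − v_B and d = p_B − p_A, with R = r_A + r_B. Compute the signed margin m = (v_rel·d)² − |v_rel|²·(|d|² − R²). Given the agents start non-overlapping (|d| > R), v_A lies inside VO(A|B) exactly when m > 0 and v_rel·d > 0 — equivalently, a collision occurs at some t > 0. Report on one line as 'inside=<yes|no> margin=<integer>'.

d = (4, -12),  |d|² = 160;  R = 7+5 = 12,  c = 160−12² = 16
v_rel = (-11, 9),  |v_rel|² = 202;  v_rel·d = (-11)·(4) + (9)·(-12) = -152
202·t² + 304·t + 16 = 0  ⇒  m = (-152)² − 202·16 = 19872
m = 19872 > 0,  v_rel·d = -152 < 0  ⇒  outside

inside=no margin=19872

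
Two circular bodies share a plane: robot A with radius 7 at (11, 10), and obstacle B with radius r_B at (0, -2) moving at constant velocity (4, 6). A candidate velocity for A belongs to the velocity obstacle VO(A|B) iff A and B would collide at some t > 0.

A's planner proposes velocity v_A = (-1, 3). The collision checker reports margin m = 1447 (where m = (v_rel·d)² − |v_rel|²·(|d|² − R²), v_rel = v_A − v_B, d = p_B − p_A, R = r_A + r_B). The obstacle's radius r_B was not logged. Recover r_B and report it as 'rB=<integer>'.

m = 1447
d = (-11, -12);  v_rel = (-5, -3),  |v_rel|² = 34
v_rel×d = (-5)·(-12) − (-3)·(-11) = 27
since m = R²·34 − 27²:  R² = (729 + 1447) / 34 = 64
R = √64 = 8  ⇒  r_B = 8 − 7 = 1

rB=1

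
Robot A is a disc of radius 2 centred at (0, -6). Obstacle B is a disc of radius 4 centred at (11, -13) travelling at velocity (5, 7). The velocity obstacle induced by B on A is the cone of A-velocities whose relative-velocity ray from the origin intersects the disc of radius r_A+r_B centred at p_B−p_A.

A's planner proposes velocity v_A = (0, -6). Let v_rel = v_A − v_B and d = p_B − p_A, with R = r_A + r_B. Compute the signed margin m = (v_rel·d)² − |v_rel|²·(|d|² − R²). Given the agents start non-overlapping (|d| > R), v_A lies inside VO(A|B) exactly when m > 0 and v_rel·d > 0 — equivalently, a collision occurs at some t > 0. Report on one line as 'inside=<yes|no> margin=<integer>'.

d = (11, -7),  |d|² = 170;  R = 2+4 = 6,  c = 170−6² = 134
v_rel = (-5, -13),  |v_rel|² = 194;  v_rel·d = (-5)·(11) + (-13)·(-7) = 36
194·t² − 72·t + 134 = 0  ⇒  m = 36² − 194·134 = -24700
m = -24700 < 0,  v_rel·d = 36 > 0  ⇒  outside

inside=no margin=-24700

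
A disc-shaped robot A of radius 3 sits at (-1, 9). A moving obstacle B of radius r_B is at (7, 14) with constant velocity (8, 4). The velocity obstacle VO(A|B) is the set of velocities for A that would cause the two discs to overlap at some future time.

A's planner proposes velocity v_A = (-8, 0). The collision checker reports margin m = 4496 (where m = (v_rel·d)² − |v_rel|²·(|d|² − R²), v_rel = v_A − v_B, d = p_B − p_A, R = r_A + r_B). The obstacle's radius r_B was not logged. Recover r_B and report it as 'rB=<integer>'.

m = 4496
d = (8, 5);  v_rel = (-16, -4),  |v_rel|² = 272
v_rel×d = (-16)·(5) − (-4)·(8) = -48
since m = R²·272 − (-48)²:  R² = (2304 + 4496) / 272 = 25
R = √25 = 5  ⇒  r_B = 5 − 3 = 2

rB=2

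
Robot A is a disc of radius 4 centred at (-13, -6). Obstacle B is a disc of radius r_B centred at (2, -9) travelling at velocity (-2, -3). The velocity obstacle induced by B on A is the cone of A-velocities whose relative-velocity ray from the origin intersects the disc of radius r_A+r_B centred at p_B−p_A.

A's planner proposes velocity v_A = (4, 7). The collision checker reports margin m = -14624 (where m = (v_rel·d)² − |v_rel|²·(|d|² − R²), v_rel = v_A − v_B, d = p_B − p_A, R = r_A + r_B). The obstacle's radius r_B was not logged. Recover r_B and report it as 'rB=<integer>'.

m = -14624
d = (15, -3);  v_rel = (6, 10),  |v_rel|² = 136
v_rel×d = (6)·(-3) − (10)·(15) = -168
since m = R²·136 − (-168)²:  R² = (28224 + -14624) / 136 = 100
R = √100 = 10  ⇒  r_B = 10 − 4 = 6

rB=6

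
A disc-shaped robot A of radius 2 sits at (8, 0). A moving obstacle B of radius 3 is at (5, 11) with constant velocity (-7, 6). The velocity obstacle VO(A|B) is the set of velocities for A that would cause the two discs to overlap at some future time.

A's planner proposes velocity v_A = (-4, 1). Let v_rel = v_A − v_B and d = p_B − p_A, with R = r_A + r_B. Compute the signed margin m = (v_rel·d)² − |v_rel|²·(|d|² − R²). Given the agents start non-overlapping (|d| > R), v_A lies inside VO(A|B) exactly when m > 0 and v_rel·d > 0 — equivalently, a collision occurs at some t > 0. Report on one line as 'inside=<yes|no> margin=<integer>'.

d = (-3, 11),  |d|² = 130;  R = 2+3 = 5,  c = 130−5² = 105
v_rel = (3, -5),  |v_rel|² = 34;  v_rel·d = (3)·(-3) + (-5)·(11) = -64
34·t² + 128·t + 105 = 0  ⇒  m = (-64)² − 34·105 = 526
m = 526 > 0,  v_rel·d = -64 < 0  ⇒  outside

inside=no margin=526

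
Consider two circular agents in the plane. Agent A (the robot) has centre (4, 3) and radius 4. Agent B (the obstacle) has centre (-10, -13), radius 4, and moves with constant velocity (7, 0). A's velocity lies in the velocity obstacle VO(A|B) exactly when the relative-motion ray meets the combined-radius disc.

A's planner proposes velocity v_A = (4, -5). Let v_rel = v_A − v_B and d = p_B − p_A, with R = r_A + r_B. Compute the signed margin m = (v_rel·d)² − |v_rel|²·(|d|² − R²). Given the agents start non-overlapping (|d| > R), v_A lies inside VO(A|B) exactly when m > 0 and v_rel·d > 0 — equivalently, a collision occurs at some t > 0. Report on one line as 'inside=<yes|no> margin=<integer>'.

d = (-14, -16),  |d|² = 452;  R = 4+4 = 8,  c = 452−8² = 388
v_rel = (-3, -5),  |v_rel|² = 34;  v_rel·d = (-3)·(-14) + (-5)·(-16) = 122
34·t² − 244·t + 388 = 0  ⇒  m = 122² − 34·388 = 1692
m = 1692 > 0,  v_rel·d = 122 > 0  ⇒  inside

inside=yes margin=1692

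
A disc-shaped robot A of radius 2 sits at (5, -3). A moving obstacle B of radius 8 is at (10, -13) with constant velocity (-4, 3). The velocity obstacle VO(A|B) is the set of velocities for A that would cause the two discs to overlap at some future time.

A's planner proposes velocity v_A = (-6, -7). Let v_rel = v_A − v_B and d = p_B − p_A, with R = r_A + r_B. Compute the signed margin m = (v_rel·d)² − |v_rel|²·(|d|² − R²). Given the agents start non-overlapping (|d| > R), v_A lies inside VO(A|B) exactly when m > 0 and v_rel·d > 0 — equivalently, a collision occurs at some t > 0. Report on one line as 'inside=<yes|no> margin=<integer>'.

d = (5, -10),  |d|² = 125;  R = 2+8 = 10,  c = 125−10² = 25
v_rel = (-2, -10),  |v_rel|² = 104;  v_rel·d = (-2)·(5) + (-10)·(-10) = 90
104·t² − 180·t + 25 = 0  ⇒  m = 90² − 104·25 = 5500
m = 5500 > 0,  v_rel·d = 90 > 0  ⇒  inside

inside=yes margin=5500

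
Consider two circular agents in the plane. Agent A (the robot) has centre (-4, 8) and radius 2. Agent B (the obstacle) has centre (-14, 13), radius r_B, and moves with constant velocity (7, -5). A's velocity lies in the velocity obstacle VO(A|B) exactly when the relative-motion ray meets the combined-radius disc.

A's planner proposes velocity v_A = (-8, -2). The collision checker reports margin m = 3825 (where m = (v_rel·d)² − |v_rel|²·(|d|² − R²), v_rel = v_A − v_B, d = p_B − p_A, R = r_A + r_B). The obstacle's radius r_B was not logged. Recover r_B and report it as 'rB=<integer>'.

m = 3825
d = (-10, 5);  v_rel = (-15, 3),  |v_rel|² = 234
v_rel×d = (-15)·(5) − (3)·(-10) = -45
since m = R²·234 − (-45)²:  R² = (2025 + 3825) / 234 = 25
R = √25 = 5  ⇒  r_B = 5 − 2 = 3

rB=3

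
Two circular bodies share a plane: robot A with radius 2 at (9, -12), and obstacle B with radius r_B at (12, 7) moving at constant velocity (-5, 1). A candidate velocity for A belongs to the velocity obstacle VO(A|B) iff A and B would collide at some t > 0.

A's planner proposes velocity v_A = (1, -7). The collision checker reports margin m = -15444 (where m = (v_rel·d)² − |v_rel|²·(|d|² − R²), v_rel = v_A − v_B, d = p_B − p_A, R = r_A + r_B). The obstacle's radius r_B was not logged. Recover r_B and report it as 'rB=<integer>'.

m = -15444
d = (3, 19);  v_rel = (6, -8),  |v_rel|² = 100
v_rel×d = (6)·(19) − (-8)·(3) = 138
since m = R²·100 − 138²:  R² = (19044 + -15444) / 100 = 36
R = √36 = 6  ⇒  r_B = 6 − 2 = 4

rB=4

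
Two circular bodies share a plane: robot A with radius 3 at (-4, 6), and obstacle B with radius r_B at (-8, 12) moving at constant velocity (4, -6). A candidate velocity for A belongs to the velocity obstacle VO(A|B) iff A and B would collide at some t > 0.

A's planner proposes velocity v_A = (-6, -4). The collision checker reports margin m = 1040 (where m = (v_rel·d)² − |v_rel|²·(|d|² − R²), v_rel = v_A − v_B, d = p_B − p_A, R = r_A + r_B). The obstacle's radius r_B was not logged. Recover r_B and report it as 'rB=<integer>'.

m = 1040
d = (-4, 6);  v_rel = (-10, 2),  |v_rel|² = 104
v_rel×d = (-10)·(6) − (2)·(-4) = -52
since m = R²·104 − (-52)²:  R² = (2704 + 1040) / 104 = 36
R = √36 = 6  ⇒  r_B = 6 − 3 = 3

rB=3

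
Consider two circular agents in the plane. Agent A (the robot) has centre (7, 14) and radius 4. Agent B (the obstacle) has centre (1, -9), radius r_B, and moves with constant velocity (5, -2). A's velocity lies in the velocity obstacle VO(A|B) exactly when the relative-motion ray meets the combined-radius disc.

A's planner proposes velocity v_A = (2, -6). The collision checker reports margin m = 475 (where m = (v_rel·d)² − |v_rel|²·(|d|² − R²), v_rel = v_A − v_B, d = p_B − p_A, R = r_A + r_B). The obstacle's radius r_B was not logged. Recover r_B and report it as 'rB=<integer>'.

m = 475
d = (-6, -23);  v_rel = (-3, -4),  |v_rel|² = 25
v_rel×d = (-3)·(-23) − (-4)·(-6) = 45
since m = R²·25 − 45²:  R² = (2025 + 475) / 25 = 100
R = √100 = 10  ⇒  r_B = 10 − 4 = 6

rB=6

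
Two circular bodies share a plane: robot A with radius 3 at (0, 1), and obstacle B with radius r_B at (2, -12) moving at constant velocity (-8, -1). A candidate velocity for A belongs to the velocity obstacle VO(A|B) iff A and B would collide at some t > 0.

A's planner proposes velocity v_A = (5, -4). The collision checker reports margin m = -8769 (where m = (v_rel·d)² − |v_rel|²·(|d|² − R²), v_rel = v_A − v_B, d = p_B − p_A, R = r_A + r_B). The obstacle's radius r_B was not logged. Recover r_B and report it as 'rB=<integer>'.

m = -8769
d = (2, -13);  v_rel = (13, -3),  |v_rel|² = 178
v_rel×d = (13)·(-13) − (-3)·(2) = -163
since m = R²·178 − (-163)²:  R² = (26569 + -8769) / 178 = 100
R = √100 = 10  ⇒  r_B = 10 − 3 = 7

rB=7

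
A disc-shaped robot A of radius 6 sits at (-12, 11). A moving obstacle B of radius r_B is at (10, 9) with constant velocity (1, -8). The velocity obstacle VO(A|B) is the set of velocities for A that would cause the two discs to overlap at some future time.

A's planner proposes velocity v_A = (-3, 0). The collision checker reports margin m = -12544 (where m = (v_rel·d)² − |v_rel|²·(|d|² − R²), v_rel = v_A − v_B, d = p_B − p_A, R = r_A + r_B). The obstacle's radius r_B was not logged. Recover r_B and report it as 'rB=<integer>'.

m = -12544
d = (22, -2);  v_rel = (-4, 8),  |v_rel|² = 80
v_rel×d = (-4)·(-2) − (8)·(22) = -168
since m = R²·80 − (-168)²:  R² = (28224 + -12544) / 80 = 196
R = √196 = 14  ⇒  r_B = 14 − 6 = 8

rB=8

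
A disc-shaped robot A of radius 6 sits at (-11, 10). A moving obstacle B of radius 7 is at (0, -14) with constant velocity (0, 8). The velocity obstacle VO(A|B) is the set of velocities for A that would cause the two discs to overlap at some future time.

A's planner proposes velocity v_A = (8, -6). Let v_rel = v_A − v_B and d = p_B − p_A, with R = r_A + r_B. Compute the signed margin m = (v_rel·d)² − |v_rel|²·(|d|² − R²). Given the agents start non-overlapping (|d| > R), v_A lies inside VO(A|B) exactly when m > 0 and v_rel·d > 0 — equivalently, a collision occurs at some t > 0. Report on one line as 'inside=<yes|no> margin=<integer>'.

d = (11, -24),  |d|² = 697;  R = 6+7 = 13,  c = 697−13² = 528
v_rel = (8, -14),  |v_rel|² = 260;  v_rel·d = (8)·(11) + (-14)·(-24) = 424
260·t² − 848·t + 528 = 0  ⇒  m = 424² − 260·528 = 42496
m = 42496 > 0,  v_rel·d = 424 > 0  ⇒  inside

inside=yes margin=42496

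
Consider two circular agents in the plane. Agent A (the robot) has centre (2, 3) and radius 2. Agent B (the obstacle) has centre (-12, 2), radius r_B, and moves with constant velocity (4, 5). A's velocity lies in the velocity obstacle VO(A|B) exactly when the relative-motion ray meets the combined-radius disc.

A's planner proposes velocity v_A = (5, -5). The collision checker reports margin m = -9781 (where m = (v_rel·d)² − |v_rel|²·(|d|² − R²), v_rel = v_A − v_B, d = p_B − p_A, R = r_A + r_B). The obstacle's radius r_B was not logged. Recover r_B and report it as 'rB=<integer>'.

m = -9781
d = (-14, -1);  v_rel = (1, -10),  |v_rel|² = 101
v_rel×d = (1)·(-1) − (-10)·(-14) = -141
since m = R²·101 − (-141)²:  R² = (19881 + -9781) / 101 = 100
R = √100 = 10  ⇒  r_B = 10 − 2 = 8

rB=8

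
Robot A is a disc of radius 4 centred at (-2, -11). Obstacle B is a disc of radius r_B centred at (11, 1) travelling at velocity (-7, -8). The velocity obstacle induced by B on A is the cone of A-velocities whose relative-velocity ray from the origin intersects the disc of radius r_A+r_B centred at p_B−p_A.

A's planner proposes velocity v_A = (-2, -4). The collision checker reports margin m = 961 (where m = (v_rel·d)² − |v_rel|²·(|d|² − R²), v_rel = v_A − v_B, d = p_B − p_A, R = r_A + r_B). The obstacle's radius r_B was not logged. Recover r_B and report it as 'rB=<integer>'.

m = 961
d = (13, 12);  v_rel = (5, 4),  |v_rel|² = 41
v_rel×d = (5)·(12) − (4)·(13) = 8
since m = R²·41 − 8²:  R² = (64 + 961) / 41 = 25
R = √25 = 5  ⇒  r_B = 5 − 4 = 1

rB=1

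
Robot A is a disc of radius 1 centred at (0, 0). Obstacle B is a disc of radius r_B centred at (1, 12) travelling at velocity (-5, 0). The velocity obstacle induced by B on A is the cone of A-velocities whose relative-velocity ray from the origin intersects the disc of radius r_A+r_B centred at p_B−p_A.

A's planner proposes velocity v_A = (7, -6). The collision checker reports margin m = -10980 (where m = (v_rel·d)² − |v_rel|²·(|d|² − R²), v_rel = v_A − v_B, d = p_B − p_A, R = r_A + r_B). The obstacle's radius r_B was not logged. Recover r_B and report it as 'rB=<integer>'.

m = -10980
d = (1, 12);  v_rel = (12, -6),  |v_rel|² = 180
v_rel×d = (12)·(12) − (-6)·(1) = 150
since m = R²·180 − 150²:  R² = (22500 + -10980) / 180 = 64
R = √64 = 8  ⇒  r_B = 8 − 1 = 7

rB=7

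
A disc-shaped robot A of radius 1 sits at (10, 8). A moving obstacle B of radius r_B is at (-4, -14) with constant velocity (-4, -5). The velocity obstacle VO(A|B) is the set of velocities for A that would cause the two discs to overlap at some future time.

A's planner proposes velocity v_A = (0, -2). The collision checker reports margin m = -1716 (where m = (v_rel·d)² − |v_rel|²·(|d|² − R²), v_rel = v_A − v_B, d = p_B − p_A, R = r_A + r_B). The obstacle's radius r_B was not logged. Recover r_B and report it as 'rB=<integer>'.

m = -1716
d = (-14, -22);  v_rel = (4, 3),  |v_rel|² = 25
v_rel×d = (4)·(-22) − (3)·(-14) = -46
since m = R²·25 − (-46)²:  R² = (2116 + -1716) / 25 = 16
R = √16 = 4  ⇒  r_B = 4 − 1 = 3

rB=3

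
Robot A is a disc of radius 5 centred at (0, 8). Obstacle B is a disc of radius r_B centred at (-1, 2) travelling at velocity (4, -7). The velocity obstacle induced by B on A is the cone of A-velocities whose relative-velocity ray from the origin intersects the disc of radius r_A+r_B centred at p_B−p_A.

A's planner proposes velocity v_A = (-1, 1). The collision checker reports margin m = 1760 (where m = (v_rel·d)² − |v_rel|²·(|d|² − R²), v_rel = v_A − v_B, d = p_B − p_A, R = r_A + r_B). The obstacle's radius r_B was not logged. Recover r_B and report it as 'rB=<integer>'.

m = 1760
d = (-1, -6);  v_rel = (-5, 8),  |v_rel|² = 89
v_rel×d = (-5)·(-6) − (8)·(-1) = 38
since m = R²·89 − 38²:  R² = (1444 + 1760) / 89 = 36
R = √36 = 6  ⇒  r_B = 6 − 5 = 1

rB=1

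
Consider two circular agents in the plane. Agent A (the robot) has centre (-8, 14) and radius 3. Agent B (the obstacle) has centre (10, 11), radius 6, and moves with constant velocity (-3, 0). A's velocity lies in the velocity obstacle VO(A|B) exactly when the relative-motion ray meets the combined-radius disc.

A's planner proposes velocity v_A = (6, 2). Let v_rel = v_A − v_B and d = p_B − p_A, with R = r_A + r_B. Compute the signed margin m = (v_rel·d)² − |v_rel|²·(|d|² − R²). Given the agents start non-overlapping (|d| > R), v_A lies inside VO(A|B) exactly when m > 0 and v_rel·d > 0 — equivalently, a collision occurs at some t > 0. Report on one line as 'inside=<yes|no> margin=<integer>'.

d = (18, -3),  |d|² = 333;  R = 3+6 = 9,  c = 333−9² = 252
v_rel = (9, 2),  |v_rel|² = 85;  v_rel·d = (9)·(18) + (2)·(-3) = 156
85·t² − 312·t + 252 = 0  ⇒  m = 156² − 85·252 = 2916
m = 2916 > 0,  v_rel·d = 156 > 0  ⇒  inside

inside=yes margin=2916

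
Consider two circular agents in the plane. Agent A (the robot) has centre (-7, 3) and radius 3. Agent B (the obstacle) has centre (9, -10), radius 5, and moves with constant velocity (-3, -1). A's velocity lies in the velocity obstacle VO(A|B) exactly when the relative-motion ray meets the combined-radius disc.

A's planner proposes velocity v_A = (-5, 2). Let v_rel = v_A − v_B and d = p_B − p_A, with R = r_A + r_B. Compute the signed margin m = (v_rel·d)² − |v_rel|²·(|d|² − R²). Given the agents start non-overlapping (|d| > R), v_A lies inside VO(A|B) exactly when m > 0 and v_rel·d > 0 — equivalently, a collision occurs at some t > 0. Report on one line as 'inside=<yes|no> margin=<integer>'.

d = (16, -13),  |d|² = 425;  R = 3+5 = 8,  c = 425−8² = 361
v_rel = (-2, 3),  |v_rel|² = 13;  v_rel·d = (-2)·(16) + (3)·(-13) = -71
13·t² + 142·t + 361 = 0  ⇒  m = (-71)² − 13·361 = 348
m = 348 > 0,  v_rel·d = -71 < 0  ⇒  outside

inside=no margin=348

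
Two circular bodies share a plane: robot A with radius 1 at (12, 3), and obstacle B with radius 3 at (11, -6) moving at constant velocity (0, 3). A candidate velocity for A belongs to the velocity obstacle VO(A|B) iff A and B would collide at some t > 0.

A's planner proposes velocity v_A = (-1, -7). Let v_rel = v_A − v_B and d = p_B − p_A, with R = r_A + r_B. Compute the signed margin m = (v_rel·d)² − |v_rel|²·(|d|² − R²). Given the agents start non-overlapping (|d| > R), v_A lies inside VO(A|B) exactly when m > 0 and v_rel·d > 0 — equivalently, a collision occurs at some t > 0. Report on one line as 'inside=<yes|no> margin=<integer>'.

d = (-1, -9),  |d|² = 82;  R = 1+3 = 4,  c = 82−4² = 66
v_rel = (-1, -10),  |v_rel|² = 101;  v_rel·d = (-1)·(-1) + (-10)·(-9) = 91
101·t² − 182·t + 66 = 0  ⇒  m = 91² − 101·66 = 1615
m = 1615 > 0,  v_rel·d = 91 > 0  ⇒  inside

inside=yes margin=1615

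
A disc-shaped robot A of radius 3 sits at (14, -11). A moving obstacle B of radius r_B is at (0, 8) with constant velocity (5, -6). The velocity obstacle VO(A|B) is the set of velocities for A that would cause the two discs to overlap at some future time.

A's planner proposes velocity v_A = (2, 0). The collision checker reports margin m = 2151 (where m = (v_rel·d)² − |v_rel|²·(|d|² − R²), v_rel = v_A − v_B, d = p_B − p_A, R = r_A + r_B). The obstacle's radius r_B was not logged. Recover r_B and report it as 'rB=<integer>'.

m = 2151
d = (-14, 19);  v_rel = (-3, 6),  |v_rel|² = 45
v_rel×d = (-3)·(19) − (6)·(-14) = 27
since m = R²·45 − 27²:  R² = (729 + 2151) / 45 = 64
R = √64 = 8  ⇒  r_B = 8 − 3 = 5

rB=5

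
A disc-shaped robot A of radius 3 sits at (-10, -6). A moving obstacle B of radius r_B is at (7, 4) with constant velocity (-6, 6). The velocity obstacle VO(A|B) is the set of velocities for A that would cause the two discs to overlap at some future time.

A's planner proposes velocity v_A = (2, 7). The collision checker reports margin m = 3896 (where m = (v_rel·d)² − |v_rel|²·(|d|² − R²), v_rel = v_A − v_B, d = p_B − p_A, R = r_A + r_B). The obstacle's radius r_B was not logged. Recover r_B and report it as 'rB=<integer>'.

m = 3896
d = (17, 10);  v_rel = (8, 1),  |v_rel|² = 65
v_rel×d = (8)·(10) − (1)·(17) = 63
since m = R²·65 − 63²:  R² = (3969 + 3896) / 65 = 121
R = √121 = 11  ⇒  r_B = 11 − 3 = 8

rB=8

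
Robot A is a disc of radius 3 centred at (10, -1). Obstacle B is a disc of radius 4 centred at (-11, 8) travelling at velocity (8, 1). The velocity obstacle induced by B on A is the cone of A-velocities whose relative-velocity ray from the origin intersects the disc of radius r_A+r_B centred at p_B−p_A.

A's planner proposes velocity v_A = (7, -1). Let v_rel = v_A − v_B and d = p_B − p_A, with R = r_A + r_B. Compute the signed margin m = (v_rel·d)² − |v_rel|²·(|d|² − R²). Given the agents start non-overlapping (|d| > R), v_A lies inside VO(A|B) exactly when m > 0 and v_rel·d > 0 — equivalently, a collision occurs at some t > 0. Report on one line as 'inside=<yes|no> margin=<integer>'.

d = (-21, 9),  |d|² = 522;  R = 3+4 = 7,  c = 522−7² = 473
v_rel = (-1, -2),  |v_rel|² = 5;  v_rel·d = (-1)·(-21) + (-2)·(9) = 3
5·t² − 6·t + 473 = 0  ⇒  m = 3² − 5·473 = -2356
m = -2356 < 0,  v_rel·d = 3 > 0  ⇒  outside

inside=no margin=-2356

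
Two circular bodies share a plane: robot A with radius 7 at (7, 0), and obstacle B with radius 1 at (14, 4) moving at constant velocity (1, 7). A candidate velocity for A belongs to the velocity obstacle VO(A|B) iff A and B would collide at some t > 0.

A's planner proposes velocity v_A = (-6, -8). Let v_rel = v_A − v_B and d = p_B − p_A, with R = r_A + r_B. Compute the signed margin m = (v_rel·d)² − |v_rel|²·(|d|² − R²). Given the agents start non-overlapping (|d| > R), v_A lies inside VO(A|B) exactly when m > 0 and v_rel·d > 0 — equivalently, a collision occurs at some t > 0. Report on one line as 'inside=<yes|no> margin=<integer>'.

d = (7, 4),  |d|² = 65;  R = 7+1 = 8,  c = 65−8² = 1
v_rel = (-7, -15),  |v_rel|² = 274;  v_rel·d = (-7)·(7) + (-15)·(4) = -109
274·t² + 218·t + 1 = 0  ⇒  m = (-109)² − 274·1 = 11607
m = 11607 > 0,  v_rel·d = -109 < 0  ⇒  outside

inside=no margin=11607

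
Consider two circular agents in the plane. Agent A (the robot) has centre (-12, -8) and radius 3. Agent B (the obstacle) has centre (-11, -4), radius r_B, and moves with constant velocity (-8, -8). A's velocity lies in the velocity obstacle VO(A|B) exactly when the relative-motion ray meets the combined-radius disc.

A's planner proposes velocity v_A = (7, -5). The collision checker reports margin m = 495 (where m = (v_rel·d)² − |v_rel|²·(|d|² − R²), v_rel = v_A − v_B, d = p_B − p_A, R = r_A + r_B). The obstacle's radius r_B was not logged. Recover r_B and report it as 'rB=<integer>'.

m = 495
d = (1, 4);  v_rel = (15, 3),  |v_rel|² = 234
v_rel×d = (15)·(4) − (3)·(1) = 57
since m = R²·234 − 57²:  R² = (3249 + 495) / 234 = 16
R = √16 = 4  ⇒  r_B = 4 − 3 = 1

rB=1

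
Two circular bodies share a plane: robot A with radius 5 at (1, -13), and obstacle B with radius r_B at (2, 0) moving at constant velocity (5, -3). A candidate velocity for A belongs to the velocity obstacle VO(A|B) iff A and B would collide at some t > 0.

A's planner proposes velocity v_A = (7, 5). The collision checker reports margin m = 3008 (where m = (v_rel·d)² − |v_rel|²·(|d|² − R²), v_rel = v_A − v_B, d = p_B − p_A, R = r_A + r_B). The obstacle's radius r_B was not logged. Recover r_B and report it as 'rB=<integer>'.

m = 3008
d = (1, 13);  v_rel = (2, 8),  |v_rel|² = 68
v_rel×d = (2)·(13) − (8)·(1) = 18
since m = R²·68 − 18²:  R² = (324 + 3008) / 68 = 49
R = √49 = 7  ⇒  r_B = 7 − 5 = 2

rB=2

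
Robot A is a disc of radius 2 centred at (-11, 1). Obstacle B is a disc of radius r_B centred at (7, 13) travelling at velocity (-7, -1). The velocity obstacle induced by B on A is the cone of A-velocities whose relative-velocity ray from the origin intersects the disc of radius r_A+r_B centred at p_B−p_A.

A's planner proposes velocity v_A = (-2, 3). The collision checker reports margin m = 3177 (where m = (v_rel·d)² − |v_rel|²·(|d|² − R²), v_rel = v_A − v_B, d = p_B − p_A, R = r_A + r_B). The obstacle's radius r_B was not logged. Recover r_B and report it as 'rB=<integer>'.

m = 3177
d = (18, 12);  v_rel = (5, 4),  |v_rel|² = 41
v_rel×d = (5)·(12) − (4)·(18) = -12
since m = R²·41 − (-12)²:  R² = (144 + 3177) / 41 = 81
R = √81 = 9  ⇒  r_B = 9 − 2 = 7

rB=7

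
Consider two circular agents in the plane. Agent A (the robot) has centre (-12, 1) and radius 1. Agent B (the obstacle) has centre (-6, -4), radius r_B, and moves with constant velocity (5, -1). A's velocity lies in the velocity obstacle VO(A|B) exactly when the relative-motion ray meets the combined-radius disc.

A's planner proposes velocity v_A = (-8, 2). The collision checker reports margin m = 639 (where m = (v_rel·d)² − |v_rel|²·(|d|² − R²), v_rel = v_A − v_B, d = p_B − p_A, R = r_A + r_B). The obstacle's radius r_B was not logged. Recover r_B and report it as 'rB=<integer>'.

m = 639
d = (6, -5);  v_rel = (-13, 3),  |v_rel|² = 178
v_rel×d = (-13)·(-5) − (3)·(6) = 47
since m = R²·178 − 47²:  R² = (2209 + 639) / 178 = 16
R = √16 = 4  ⇒  r_B = 4 − 1 = 3

rB=3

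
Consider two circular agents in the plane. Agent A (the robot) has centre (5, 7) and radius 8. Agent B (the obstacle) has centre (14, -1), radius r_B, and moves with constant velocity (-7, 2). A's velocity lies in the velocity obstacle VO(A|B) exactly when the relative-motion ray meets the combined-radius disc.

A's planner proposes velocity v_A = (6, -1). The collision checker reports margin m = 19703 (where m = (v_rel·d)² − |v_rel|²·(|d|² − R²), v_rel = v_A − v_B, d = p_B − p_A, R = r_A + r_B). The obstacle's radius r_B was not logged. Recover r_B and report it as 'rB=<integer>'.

m = 19703
d = (9, -8);  v_rel = (13, -3),  |v_rel|² = 178
v_rel×d = (13)·(-8) − (-3)·(9) = -77
since m = R²·178 − (-77)²:  R² = (5929 + 19703) / 178 = 144
R = √144 = 12  ⇒  r_B = 12 − 8 = 4

rB=4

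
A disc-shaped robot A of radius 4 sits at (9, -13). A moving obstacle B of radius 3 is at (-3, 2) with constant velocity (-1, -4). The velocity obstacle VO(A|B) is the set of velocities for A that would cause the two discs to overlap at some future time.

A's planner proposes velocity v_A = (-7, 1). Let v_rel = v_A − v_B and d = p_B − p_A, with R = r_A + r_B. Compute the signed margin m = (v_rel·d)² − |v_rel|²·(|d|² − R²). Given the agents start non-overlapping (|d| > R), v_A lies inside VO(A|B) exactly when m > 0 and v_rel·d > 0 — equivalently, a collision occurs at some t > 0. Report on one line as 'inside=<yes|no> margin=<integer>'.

d = (-12, 15),  |d|² = 369;  R = 4+3 = 7,  c = 369−7² = 320
v_rel = (-6, 5),  |v_rel|² = 61;  v_rel·d = (-6)·(-12) + (5)·(15) = 147
61·t² − 294·t + 320 = 0  ⇒  m = 147² − 61·320 = 2089
m = 2089 > 0,  v_rel·d = 147 > 0  ⇒  inside

inside=yes margin=2089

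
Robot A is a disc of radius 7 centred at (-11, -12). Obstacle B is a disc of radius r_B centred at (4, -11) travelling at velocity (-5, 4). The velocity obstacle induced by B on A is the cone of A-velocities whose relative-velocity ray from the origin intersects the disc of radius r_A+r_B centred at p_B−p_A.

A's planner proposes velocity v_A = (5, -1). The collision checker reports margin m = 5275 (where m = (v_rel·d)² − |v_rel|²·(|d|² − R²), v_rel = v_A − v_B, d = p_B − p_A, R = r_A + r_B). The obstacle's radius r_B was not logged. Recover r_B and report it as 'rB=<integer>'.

m = 5275
d = (15, 1);  v_rel = (10, -5),  |v_rel|² = 125
v_rel×d = (10)·(1) − (-5)·(15) = 85
since m = R²·125 − 85²:  R² = (7225 + 5275) / 125 = 100
R = √100 = 10  ⇒  r_B = 10 − 7 = 3

rB=3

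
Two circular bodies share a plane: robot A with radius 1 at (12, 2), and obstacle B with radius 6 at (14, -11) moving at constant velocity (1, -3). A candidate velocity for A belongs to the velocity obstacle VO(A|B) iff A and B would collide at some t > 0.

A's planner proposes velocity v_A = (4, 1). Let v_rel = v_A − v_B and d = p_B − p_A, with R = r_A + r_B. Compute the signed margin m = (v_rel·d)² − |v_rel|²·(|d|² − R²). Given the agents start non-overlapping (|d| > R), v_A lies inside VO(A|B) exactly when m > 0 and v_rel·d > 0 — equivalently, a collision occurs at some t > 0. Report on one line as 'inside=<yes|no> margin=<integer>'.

d = (2, -13),  |d|² = 173;  R = 1+6 = 7,  c = 173−7² = 124
v_rel = (3, 4),  |v_rel|² = 25;  v_rel·d = (3)·(2) + (4)·(-13) = -46
25·t² + 92·t + 124 = 0  ⇒  m = (-46)² − 25·124 = -984
m = -984 < 0,  v_rel·d = -46 < 0  ⇒  outside

inside=no margin=-984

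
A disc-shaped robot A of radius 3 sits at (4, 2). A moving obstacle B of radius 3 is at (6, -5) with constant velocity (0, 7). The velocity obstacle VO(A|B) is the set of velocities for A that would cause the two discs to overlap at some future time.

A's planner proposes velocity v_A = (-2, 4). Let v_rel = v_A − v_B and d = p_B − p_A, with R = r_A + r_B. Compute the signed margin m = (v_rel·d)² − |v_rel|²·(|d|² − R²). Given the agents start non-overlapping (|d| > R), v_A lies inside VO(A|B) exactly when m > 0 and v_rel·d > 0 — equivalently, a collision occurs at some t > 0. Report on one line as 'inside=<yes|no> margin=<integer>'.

d = (2, -7),  |d|² = 53;  R = 3+3 = 6,  c = 53−6² = 17
v_rel = (-2, -3),  |v_rel|² = 13;  v_rel·d = (-2)·(2) + (-3)·(-7) = 17
13·t² − 34·t + 17 = 0  ⇒  m = 17² − 13·17 = 68
m = 68 > 0,  v_rel·d = 17 > 0  ⇒  inside

inside=yes margin=68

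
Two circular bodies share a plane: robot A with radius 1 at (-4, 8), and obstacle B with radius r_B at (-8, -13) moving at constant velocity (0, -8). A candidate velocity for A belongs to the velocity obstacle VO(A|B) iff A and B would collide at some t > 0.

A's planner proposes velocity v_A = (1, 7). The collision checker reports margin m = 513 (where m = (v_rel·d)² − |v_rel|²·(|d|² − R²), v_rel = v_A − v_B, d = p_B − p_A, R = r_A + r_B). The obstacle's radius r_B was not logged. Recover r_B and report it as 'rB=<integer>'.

m = 513
d = (-4, -21);  v_rel = (1, 15),  |v_rel|² = 226
v_rel×d = (1)·(-21) − (15)·(-4) = 39
since m = R²·226 − 39²:  R² = (1521 + 513) / 226 = 9
R = √9 = 3  ⇒  r_B = 3 − 1 = 2

rB=2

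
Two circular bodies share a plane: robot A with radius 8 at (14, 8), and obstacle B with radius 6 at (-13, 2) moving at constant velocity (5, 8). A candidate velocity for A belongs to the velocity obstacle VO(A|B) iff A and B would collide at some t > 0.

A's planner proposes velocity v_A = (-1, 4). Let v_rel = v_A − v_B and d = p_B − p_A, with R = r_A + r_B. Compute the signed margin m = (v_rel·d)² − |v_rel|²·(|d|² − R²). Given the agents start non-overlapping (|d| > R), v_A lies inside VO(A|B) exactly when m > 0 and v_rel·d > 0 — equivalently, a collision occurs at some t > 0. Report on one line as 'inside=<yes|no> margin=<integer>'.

d = (-27, -6),  |d|² = 765;  R = 8+6 = 14,  c = 765−14² = 569
v_rel = (-6, -4),  |v_rel|² = 52;  v_rel·d = (-6)·(-27) + (-4)·(-6) = 186
52·t² − 372·t + 569 = 0  ⇒  m = 186² − 52·569 = 5008
m = 5008 > 0,  v_rel·d = 186 > 0  ⇒  inside

inside=yes margin=5008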